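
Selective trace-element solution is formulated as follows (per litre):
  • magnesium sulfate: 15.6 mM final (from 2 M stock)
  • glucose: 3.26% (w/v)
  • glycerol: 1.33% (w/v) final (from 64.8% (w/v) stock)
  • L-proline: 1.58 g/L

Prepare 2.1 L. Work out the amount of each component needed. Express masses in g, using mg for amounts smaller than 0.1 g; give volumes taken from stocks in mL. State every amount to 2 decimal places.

magnesium sulfate 16.38 mL; glucose 68.46 g; glycerol 43.10 mL; L-proline 3.32 g

Working volume: 2.1 L.
magnesium sulfate: C1V1 = C2V2 → 15.6 mM × 2100 mL ÷ 2000 mM = 16.38 mL
glucose: 3.26 g per 100 mL × 2100 mL ÷ 100 = 68.46 g
glycerol: V = C2·V2/C1 = 1.33% ÷ 64.8% × 2100 mL = 43.10 mL
L-proline: 1.58 g/L × 2.1 L = 3.32 g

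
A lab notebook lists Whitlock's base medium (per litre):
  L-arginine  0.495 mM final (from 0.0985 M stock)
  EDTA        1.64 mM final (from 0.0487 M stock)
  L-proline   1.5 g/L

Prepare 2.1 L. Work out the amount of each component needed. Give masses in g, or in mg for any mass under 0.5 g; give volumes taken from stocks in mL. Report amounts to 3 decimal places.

Working volume: 2.1 L.
L-arginine: dilute stock: 0.495 mM × 2100 mL ÷ 98.5 mM = 10.553 mL
EDTA: V = C2·V2/C1 = 1.64 mM × 2100 mL ÷ 48.7 mM = 70.719 mL
L-proline: 1.5 g/L × 2.1 L = 3.150 g

L-arginine 10.553 mL; EDTA 70.719 mL; L-proline 3.150 g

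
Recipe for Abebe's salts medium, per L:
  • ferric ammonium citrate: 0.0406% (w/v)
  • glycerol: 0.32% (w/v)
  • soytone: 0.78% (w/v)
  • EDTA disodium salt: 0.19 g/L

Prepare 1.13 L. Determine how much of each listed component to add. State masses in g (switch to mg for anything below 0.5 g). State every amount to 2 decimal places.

Working volume: 1.13 L.
ferric ammonium citrate: 0.0406 g per 100 mL × 1130 mL ÷ 100 = 0.45878 g = 458.78 mg
glycerol: 0.32% w/v = 3.2 g/L → 3.2 × 1.13 L = 3.62 g
soytone: 0.78 g per 100 mL × 1130 mL ÷ 100 = 8.81 g
EDTA disodium salt: 0.19 g/L × 1.13 L = 0.2147 g = 214.70 mg

ferric ammonium citrate 458.78 mg; glycerol 3.62 g; soytone 8.81 g; EDTA disodium salt 214.70 mg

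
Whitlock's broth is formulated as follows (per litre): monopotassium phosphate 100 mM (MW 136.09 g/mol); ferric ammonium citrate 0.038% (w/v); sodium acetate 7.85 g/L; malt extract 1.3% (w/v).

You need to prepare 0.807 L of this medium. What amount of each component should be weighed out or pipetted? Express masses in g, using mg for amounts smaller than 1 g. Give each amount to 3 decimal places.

monopotassium phosphate 10.982 g; ferric ammonium citrate 306.660 mg; sodium acetate 6.335 g; malt extract 10.491 g

Working volume: 0.807 L.
monopotassium phosphate: 100 mmol/L × 136.09 g/mol × 0.807 L ÷ 1000 = 10.982 g
ferric ammonium citrate: 0.038 g per 100 mL × 807 mL ÷ 100 = 0.30666 g = 306.660 mg
sodium acetate: 7.85 g/L × 0.807 L = 6.335 g
malt extract: 1.3% w/v = 13 g/L → 13 × 0.807 L = 10.491 g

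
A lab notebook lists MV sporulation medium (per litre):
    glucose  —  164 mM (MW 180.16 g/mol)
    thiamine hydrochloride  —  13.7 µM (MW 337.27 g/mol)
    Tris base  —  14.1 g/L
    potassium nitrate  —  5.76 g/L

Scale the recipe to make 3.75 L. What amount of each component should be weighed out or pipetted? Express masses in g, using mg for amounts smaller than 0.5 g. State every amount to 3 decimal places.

Scale factor relative to 1 L: 3.75.
glucose: 164 mmol/L × 180.16 g/mol × 3.75 L ÷ 1000 = 110.798 g
thiamine hydrochloride: 13.7 µmol/L × 337.27 g/mol × 3.75 L ÷ 1000 = 17.327 mg
Tris base: 14.1 g/L × 3.75 L = 52.875 g
potassium nitrate: 5.76 g/L × 3.75 L = 21.600 g

glucose 110.798 g; thiamine hydrochloride 17.327 mg; Tris base 52.875 g; potassium nitrate 21.600 g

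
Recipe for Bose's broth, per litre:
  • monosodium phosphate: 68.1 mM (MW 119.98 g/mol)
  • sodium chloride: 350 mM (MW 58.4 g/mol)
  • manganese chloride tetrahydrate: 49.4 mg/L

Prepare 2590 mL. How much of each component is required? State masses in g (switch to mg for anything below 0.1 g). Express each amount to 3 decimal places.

Working volume: 2590 mL = 2.59 L.
monosodium phosphate: 68.1 mmol/L × 119.98 g/mol × 2.59 L ÷ 1000 = 21.162 g
sodium chloride: 350 mmol/L × 58.4 g/mol × 2.59 L ÷ 1000 = 52.940 g
manganese chloride tetrahydrate: 49.4 mg/L × 2.59 L = 127.946 mg = 0.128 g

monosodium phosphate 21.162 g; sodium chloride 52.940 g; manganese chloride tetrahydrate 0.128 g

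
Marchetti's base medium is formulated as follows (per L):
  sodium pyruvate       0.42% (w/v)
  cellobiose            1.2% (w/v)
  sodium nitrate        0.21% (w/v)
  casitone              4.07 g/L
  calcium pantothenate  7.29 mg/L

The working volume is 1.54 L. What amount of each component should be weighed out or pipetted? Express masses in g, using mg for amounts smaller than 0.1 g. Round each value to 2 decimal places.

sodium pyruvate 6.47 g; cellobiose 18.48 g; sodium nitrate 3.23 g; casitone 6.27 g; calcium pantothenate 11.23 mg

Working volume: 1.54 L.
sodium pyruvate: 0.42% w/v = 4.2 g/L → 4.2 × 1.54 L = 6.47 g
cellobiose: 1.2 g per 100 mL × 1540 mL ÷ 100 = 18.48 g
sodium nitrate: 0.21 g per 100 mL × 1540 mL ÷ 100 = 3.23 g
casitone: 4.07 g/L × 1.54 L = 6.27 g
calcium pantothenate: 7.29 mg/L × 1.54 L = 11.23 mg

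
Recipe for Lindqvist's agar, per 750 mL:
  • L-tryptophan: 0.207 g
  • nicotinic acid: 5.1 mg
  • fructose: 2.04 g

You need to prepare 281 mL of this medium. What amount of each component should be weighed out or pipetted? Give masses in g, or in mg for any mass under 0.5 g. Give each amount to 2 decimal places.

L-tryptophan 77.56 mg; nicotinic acid 1.91 mg; fructose 0.76 g

Ratio of target to recipe volume: 281 / 750 = 0.374667.
L-tryptophan: 0.207 g × (281 mL / 750 mL) = 0.077556 g = 77.56 mg
nicotinic acid: 5.1 mg × (281 mL / 750 mL) = 1.91 mg
fructose: 2.04 g × (281 mL / 750 mL) = 0.76 g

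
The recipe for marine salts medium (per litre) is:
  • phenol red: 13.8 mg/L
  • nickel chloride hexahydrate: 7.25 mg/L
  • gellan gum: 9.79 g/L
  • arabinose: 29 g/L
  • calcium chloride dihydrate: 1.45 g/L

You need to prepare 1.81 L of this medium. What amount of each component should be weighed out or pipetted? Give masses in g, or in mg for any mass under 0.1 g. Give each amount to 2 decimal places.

phenol red 24.98 mg; nickel chloride hexahydrate 13.12 mg; gellan gum 17.72 g; arabinose 52.49 g; calcium chloride dihydrate 2.62 g

Working volume: 1.81 L.
phenol red: 13.8 mg/L × 1.81 L = 24.98 mg
nickel chloride hexahydrate: 7.25 mg/L × 1.81 L = 13.12 mg
gellan gum: 9.79 g/L × 1.81 L = 17.72 g
arabinose: 29 g/L × 1.81 L = 52.49 g
calcium chloride dihydrate: 1.45 g/L × 1.81 L = 2.62 g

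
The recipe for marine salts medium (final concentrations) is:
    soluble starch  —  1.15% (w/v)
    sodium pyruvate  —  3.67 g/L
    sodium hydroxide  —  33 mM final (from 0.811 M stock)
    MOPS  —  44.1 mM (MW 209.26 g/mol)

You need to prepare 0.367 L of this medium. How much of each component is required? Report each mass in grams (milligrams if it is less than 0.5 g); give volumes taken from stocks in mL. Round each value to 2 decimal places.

Scale factor relative to 1 L: 0.367.
soluble starch: 1.15% w/v = 11.5 g/L → 11.5 × 0.367 L = 4.22 g
sodium pyruvate: 3.67 g/L × 0.367 L = 1.35 g
sodium hydroxide: V = C2·V2/C1 = 33 mM × 367 mL ÷ 811 mM = 14.93 mL
MOPS: 44.1 mmol/L × 209.26 g/mol × 0.367 L ÷ 1000 = 3.39 g

soluble starch 4.22 g; sodium pyruvate 1.35 g; sodium hydroxide 14.93 mL; MOPS 3.39 g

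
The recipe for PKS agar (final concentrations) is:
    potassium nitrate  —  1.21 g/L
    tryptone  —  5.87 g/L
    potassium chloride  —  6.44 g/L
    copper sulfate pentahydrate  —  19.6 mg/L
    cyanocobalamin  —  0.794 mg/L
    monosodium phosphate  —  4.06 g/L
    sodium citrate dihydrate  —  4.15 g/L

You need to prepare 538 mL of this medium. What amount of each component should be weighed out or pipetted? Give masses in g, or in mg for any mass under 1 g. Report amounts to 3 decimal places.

Target volume = 538 mL = 0.538 L.
potassium nitrate: 1.21 g/L × 0.538 L = 0.65098 g = 650.980 mg
tryptone: 5.87 g/L × 0.538 L = 3.158 g
potassium chloride: 6.44 g/L × 0.538 L = 3.465 g
copper sulfate pentahydrate: 19.6 mg/L × 0.538 L = 10.545 mg
cyanocobalamin: 0.794 mg/L × 0.538 L = 0.427 mg
monosodium phosphate: 4.06 g/L × 0.538 L = 2.184 g
sodium citrate dihydrate: 4.15 g/L × 0.538 L = 2.233 g

potassium nitrate 650.980 mg; tryptone 3.158 g; potassium chloride 3.465 g; copper sulfate pentahydrate 10.545 mg; cyanocobalamin 0.427 mg; monosodium phosphate 2.184 g; sodium citrate dihydrate 2.233 g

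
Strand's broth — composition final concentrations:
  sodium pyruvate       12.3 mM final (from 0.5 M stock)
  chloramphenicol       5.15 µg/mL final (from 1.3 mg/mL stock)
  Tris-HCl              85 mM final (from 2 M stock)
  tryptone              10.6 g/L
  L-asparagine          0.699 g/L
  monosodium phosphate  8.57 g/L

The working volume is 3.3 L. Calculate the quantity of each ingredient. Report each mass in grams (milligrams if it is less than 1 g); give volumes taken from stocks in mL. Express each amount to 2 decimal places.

Scale factor relative to 1 L: 3.3.
sodium pyruvate: C1V1 = C2V2 → 12.3 mM × 3300 mL ÷ 500 mM = 81.18 mL
chloramphenicol: V = C2·V2/C1 = 5.15 µg/mL × 3300 mL ÷ 1300 µg/mL = 13.07 mL
Tris-HCl: V = C2·V2/C1 = 85 mM × 3300 mL ÷ 2000 mM = 140.25 mL
tryptone: 10.6 g/L × 3.3 L = 34.98 g
L-asparagine: 0.699 g/L × 3.3 L = 2.31 g
monosodium phosphate: 8.57 g/L × 3.3 L = 28.28 g

sodium pyruvate 81.18 mL; chloramphenicol 13.07 mL; Tris-HCl 140.25 mL; tryptone 34.98 g; L-asparagine 2.31 g; monosodium phosphate 28.28 g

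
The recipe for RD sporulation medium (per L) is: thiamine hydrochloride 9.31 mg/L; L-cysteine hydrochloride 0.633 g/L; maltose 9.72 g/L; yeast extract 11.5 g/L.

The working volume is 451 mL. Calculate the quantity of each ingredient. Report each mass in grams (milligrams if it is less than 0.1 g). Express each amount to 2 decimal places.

Target volume = 451 mL = 0.451 L.
thiamine hydrochloride: 9.31 mg/L × 0.451 L = 4.20 mg
L-cysteine hydrochloride: 0.633 g/L × 0.451 L = 0.29 g
maltose: 9.72 g/L × 0.451 L = 4.38 g
yeast extract: 11.5 g/L × 0.451 L = 5.19 g

thiamine hydrochloride 4.20 mg; L-cysteine hydrochloride 0.29 g; maltose 4.38 g; yeast extract 5.19 g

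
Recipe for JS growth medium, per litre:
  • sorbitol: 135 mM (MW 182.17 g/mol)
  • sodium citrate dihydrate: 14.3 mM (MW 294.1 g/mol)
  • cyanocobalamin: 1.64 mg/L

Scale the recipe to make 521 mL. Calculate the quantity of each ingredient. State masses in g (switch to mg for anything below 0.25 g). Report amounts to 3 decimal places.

sorbitol 12.813 g; sodium citrate dihydrate 2.191 g; cyanocobalamin 0.854 mg

Scale factor relative to 1 L: 0.521.
sorbitol: 135 mmol/L × 182.17 g/mol × 0.521 L ÷ 1000 = 12.813 g
sodium citrate dihydrate: 14.3 mmol/L × 294.1 g/mol × 0.521 L ÷ 1000 = 2.191 g
cyanocobalamin: 1.64 mg/L × 0.521 L = 0.854 mg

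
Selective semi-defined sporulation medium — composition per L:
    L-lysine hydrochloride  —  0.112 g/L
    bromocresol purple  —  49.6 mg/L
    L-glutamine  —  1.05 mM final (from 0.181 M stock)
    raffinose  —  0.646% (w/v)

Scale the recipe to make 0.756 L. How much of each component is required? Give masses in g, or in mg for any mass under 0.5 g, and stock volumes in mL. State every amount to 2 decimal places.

Working volume: 0.756 L.
L-lysine hydrochloride: 0.112 g/L × 0.756 L = 0.084672 g = 84.67 mg
bromocresol purple: 49.6 mg/L × 0.756 L = 37.50 mg
L-glutamine: V = C2·V2/C1 = 1.05 mM × 756 mL ÷ 181 mM = 4.39 mL
raffinose: 0.646% w/v = 6.46 g/L → 6.46 × 0.756 L = 4.88 g

L-lysine hydrochloride 84.67 mg; bromocresol purple 37.50 mg; L-glutamine 4.39 mL; raffinose 4.88 g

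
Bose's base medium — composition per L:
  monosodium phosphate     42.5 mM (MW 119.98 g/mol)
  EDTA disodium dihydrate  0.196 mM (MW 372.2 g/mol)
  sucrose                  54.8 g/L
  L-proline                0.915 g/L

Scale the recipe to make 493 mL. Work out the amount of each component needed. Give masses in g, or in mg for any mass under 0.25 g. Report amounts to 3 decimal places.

Scale factor relative to 1 L: 0.493.
monosodium phosphate: 42.5 mmol/L × 119.98 g/mol × 0.493 L ÷ 1000 = 2.514 g
EDTA disodium dihydrate: 0.196 mmol/L × 372.2 mg/mmol × 0.493 L = 35.965 mg
sucrose: 54.8 g/L × 0.493 L = 27.016 g
L-proline: 0.915 g/L × 0.493 L = 0.451 g

monosodium phosphate 2.514 g; EDTA disodium dihydrate 35.965 mg; sucrose 27.016 g; L-proline 0.451 g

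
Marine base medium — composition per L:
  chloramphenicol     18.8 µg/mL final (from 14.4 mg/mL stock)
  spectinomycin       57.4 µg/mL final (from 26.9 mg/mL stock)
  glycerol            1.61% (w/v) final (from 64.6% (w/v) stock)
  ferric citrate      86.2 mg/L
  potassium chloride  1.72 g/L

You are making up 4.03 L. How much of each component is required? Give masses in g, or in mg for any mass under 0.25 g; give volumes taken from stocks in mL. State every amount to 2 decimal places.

Scale factor relative to 1 L: 4.03.
chloramphenicol: C1V1 = C2V2 → 18.8 µg/mL × 4030 mL ÷ 14400 µg/mL = 5.26 mL
spectinomycin: C1V1 = C2V2 → 57.4 µg/mL × 4030 mL ÷ 26900 µg/mL = 8.60 mL
glycerol: C1V1 = C2V2 → 1.61% ÷ 64.6% × 4030 mL = 100.44 mL
ferric citrate: 86.2 mg/L × 4.03 L = 347.386 mg = 0.35 g
potassium chloride: 1.72 g/L × 4.03 L = 6.93 g

chloramphenicol 5.26 mL; spectinomycin 8.60 mL; glycerol 100.44 mL; ferric citrate 0.35 g; potassium chloride 6.93 g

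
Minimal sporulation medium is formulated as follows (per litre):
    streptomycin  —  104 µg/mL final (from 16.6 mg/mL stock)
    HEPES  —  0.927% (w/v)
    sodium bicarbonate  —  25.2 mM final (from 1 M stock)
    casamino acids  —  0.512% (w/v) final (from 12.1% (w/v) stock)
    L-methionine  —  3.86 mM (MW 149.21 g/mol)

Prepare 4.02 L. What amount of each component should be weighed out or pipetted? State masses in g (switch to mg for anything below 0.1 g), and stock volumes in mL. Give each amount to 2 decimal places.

Scale factor relative to 1 L: 4.02.
streptomycin: dilute stock: 104 µg/mL × 4020 mL ÷ 16600 µg/mL = 25.19 mL
HEPES: 0.927 g per 100 mL × 4020 mL ÷ 100 = 37.27 g
sodium bicarbonate: C1V1 = C2V2 → 25.2 mM × 4020 mL ÷ 1000 mM = 101.30 mL
casamino acids: dilute stock: 0.512% ÷ 12.1% × 4020 mL = 170.10 mL
L-methionine: 3.86 mmol/L × 149.21 g/mol × 4.02 L ÷ 1000 = 2.32 g

streptomycin 25.19 mL; HEPES 37.27 g; sodium bicarbonate 101.30 mL; casamino acids 170.10 mL; L-methionine 2.32 g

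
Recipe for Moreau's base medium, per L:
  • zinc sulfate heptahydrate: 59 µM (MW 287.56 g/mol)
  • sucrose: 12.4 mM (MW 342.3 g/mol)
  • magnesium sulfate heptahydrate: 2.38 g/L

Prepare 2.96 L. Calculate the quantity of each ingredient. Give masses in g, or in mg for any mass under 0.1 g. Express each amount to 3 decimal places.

zinc sulfate heptahydrate 50.219 mg; sucrose 12.564 g; magnesium sulfate heptahydrate 7.045 g

Scale factor relative to 1 L: 2.96.
zinc sulfate heptahydrate: 59 µmol/L × 287.56 g/mol × 2.96 L ÷ 1000 = 50.219 mg
sucrose: 12.4 mmol/L × 342.3 g/mol × 2.96 L ÷ 1000 = 12.564 g
magnesium sulfate heptahydrate: 2.38 g/L × 2.96 L = 7.045 g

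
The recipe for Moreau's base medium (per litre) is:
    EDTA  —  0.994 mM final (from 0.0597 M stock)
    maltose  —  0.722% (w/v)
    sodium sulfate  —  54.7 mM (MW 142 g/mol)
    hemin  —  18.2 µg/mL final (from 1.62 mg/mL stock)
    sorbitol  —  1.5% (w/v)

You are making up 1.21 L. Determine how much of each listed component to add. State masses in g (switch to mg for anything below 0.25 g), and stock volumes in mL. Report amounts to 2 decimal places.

Working volume: 1.21 L.
EDTA: V = C2·V2/C1 = 0.994 mM × 1210 mL ÷ 59.7 mM = 20.15 mL
maltose: 0.722% w/v = 7.22 g/L → 7.22 × 1.21 L = 8.74 g
sodium sulfate: 54.7 mmol/L × 142 g/mol × 1.21 L ÷ 1000 = 9.40 g
hemin: dilute stock: 18.2 µg/mL × 1210 mL ÷ 1620 µg/mL = 13.59 mL
sorbitol: 1.5 g per 100 mL × 1210 mL ÷ 100 = 18.15 g

EDTA 20.15 mL; maltose 8.74 g; sodium sulfate 9.40 g; hemin 13.59 mL; sorbitol 18.15 g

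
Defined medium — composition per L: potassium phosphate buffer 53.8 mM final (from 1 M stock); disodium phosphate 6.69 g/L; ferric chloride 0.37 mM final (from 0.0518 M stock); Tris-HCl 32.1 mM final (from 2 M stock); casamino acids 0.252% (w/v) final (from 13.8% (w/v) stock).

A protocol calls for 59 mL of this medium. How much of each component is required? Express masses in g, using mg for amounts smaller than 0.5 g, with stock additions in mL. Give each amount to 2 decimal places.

potassium phosphate buffer 3.17 mL; disodium phosphate 394.71 mg; ferric chloride 0.42 mL; Tris-HCl 0.95 mL; casamino acids 1.08 mL

Scale factor relative to 1 L: 0.059.
potassium phosphate buffer: dilute stock: 53.8 mM × 59 mL ÷ 1000 mM = 3.17 mL
disodium phosphate: 6.69 g/L × 0.059 L = 0.39471 g = 394.71 mg
ferric chloride: C1V1 = C2V2 → 0.37 mM × 59 mL ÷ 51.8 mM = 0.42 mL
Tris-HCl: C1V1 = C2V2 → 32.1 mM × 59 mL ÷ 2000 mM = 0.95 mL
casamino acids: C1V1 = C2V2 → 0.252% ÷ 13.8% × 59 mL = 1.08 mL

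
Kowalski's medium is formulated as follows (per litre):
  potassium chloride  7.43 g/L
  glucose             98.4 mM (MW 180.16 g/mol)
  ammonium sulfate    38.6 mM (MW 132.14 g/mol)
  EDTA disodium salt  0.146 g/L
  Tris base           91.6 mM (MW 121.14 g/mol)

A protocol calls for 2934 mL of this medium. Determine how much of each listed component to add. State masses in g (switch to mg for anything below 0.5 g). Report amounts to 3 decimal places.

potassium chloride 21.800 g; glucose 52.013 g; ammonium sulfate 14.965 g; EDTA disodium salt 428.364 mg; Tris base 32.557 g

Scale factor relative to 1 L: 2.934.
potassium chloride: 7.43 g/L × 2.934 L = 21.800 g
glucose: 98.4 mmol/L × 180.16 g/mol × 2.934 L ÷ 1000 = 52.013 g
ammonium sulfate: 38.6 mmol/L × 132.14 g/mol × 2.934 L ÷ 1000 = 14.965 g
EDTA disodium salt: 0.146 g/L × 2.934 L = 0.428364 g = 428.364 mg
Tris base: 91.6 mmol/L × 121.14 g/mol × 2.934 L ÷ 1000 = 32.557 g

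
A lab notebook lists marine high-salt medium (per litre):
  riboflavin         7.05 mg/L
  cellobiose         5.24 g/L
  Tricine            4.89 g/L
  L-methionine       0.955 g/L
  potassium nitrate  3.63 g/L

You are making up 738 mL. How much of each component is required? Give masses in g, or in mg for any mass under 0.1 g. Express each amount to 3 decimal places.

Target volume = 738 mL = 0.738 L.
riboflavin: 7.05 mg/L × 0.738 L = 5.203 mg
cellobiose: 5.24 g/L × 0.738 L = 3.867 g
Tricine: 4.89 g/L × 0.738 L = 3.609 g
L-methionine: 0.955 g/L × 0.738 L = 0.705 g
potassium nitrate: 3.63 g/L × 0.738 L = 2.679 g

riboflavin 5.203 mg; cellobiose 3.867 g; Tricine 3.609 g; L-methionine 0.705 g; potassium nitrate 2.679 g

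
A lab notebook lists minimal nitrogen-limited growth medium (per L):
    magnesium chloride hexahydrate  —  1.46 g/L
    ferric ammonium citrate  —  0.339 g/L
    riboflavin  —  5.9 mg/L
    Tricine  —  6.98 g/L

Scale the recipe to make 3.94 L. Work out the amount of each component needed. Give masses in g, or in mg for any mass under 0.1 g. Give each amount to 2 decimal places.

magnesium chloride hexahydrate 5.75 g; ferric ammonium citrate 1.34 g; riboflavin 23.25 mg; Tricine 27.50 g

Working volume: 3.94 L.
magnesium chloride hexahydrate: 1.46 g/L × 3.94 L = 5.75 g
ferric ammonium citrate: 0.339 g/L × 3.94 L = 1.34 g
riboflavin: 5.9 mg/L × 3.94 L = 23.25 mg
Tricine: 6.98 g/L × 3.94 L = 27.50 g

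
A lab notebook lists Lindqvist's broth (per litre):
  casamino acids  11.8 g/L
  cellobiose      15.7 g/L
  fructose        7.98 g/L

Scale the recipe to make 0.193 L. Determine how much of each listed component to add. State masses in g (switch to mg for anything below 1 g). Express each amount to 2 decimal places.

casamino acids 2.28 g; cellobiose 3.03 g; fructose 1.54 g

Working volume: 0.193 L.
casamino acids: 11.8 g/L × 0.193 L = 2.28 g
cellobiose: 15.7 g/L × 0.193 L = 3.03 g
fructose: 7.98 g/L × 0.193 L = 1.54 g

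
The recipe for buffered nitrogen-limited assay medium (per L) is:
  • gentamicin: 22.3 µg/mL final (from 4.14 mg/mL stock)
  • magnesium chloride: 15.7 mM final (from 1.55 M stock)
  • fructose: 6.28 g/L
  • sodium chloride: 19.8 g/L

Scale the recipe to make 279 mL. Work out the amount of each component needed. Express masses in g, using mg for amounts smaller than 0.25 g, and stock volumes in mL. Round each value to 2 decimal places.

Target volume = 279 mL = 0.279 L.
gentamicin: C1V1 = C2V2 → 22.3 µg/mL × 279 mL ÷ 4140 µg/mL = 1.50 mL
magnesium chloride: C1V1 = C2V2 → 15.7 mM × 279 mL ÷ 1550 mM = 2.83 mL
fructose: 6.28 g/L × 0.279 L = 1.75 g
sodium chloride: 19.8 g/L × 0.279 L = 5.52 g

gentamicin 1.50 mL; magnesium chloride 2.83 mL; fructose 1.75 g; sodium chloride 5.52 g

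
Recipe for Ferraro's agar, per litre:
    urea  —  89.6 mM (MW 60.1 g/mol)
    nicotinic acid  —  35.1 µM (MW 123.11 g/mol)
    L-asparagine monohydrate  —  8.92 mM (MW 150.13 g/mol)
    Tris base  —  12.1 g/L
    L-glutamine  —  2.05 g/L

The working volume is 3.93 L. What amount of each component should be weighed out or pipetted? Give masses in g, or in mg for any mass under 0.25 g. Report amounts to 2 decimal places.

Working volume: 3.93 L.
urea: 89.6 mmol/L × 60.1 g/mol × 3.93 L ÷ 1000 = 21.16 g
nicotinic acid: 35.1 µmol/L × 123.11 g/mol × 3.93 L ÷ 1000 = 16.98 mg
L-asparagine monohydrate: 8.92 mmol/L × 150.13 g/mol × 3.93 L ÷ 1000 = 5.26 g
Tris base: 12.1 g/L × 3.93 L = 47.55 g
L-glutamine: 2.05 g/L × 3.93 L = 8.06 g

urea 21.16 g; nicotinic acid 16.98 mg; L-asparagine monohydrate 5.26 g; Tris base 47.55 g; L-glutamine 8.06 g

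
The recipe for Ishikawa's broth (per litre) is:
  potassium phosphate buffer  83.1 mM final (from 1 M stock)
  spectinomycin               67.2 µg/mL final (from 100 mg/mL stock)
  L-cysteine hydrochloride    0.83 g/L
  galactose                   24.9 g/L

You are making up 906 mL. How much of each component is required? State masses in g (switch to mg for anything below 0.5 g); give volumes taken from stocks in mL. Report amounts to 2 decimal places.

potassium phosphate buffer 75.29 mL; spectinomycin 0.61 mL; L-cysteine hydrochloride 0.75 g; galactose 22.56 g

Scale factor relative to 1 L: 0.906.
potassium phosphate buffer: V = C2·V2/C1 = 83.1 mM × 906 mL ÷ 1000 mM = 75.29 mL
spectinomycin: dilute stock: 67.2 µg/mL × 906 mL ÷ 100000 µg/mL = 0.61 mL
L-cysteine hydrochloride: 0.83 g/L × 0.906 L = 0.75 g
galactose: 24.9 g/L × 0.906 L = 22.56 g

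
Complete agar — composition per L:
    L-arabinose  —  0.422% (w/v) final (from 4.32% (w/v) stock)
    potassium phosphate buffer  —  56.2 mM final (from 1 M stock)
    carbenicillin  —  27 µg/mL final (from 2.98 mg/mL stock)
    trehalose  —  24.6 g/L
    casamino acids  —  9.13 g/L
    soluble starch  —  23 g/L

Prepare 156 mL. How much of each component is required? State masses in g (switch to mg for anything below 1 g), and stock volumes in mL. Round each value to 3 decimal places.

L-arabinose 15.239 mL; potassium phosphate buffer 8.767 mL; carbenicillin 1.413 mL; trehalose 3.838 g; casamino acids 1.424 g; soluble starch 3.588 g

Working volume: 156 mL = 0.156 L.
L-arabinose: V = C2·V2/C1 = 0.422% ÷ 4.32% × 156 mL = 15.239 mL
potassium phosphate buffer: V = C2·V2/C1 = 56.2 mM × 156 mL ÷ 1000 mM = 8.767 mL
carbenicillin: V = C2·V2/C1 = 27 µg/mL × 156 mL ÷ 2980 µg/mL = 1.413 mL
trehalose: 24.6 g/L × 0.156 L = 3.838 g
casamino acids: 9.13 g/L × 0.156 L = 1.424 g
soluble starch: 23 g/L × 0.156 L = 3.588 g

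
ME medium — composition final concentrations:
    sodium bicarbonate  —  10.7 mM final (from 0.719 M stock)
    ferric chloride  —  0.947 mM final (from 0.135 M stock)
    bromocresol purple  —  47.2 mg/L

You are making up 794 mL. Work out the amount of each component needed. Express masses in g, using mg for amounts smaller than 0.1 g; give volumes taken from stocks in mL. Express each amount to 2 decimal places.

Working volume: 794 mL = 0.794 L.
sodium bicarbonate: dilute stock: 10.7 mM × 794 mL ÷ 719 mM = 11.82 mL
ferric chloride: V = C2·V2/C1 = 0.947 mM × 794 mL ÷ 135 mM = 5.57 mL
bromocresol purple: 47.2 mg/L × 0.794 L = 37.48 mg

sodium bicarbonate 11.82 mL; ferric chloride 5.57 mL; bromocresol purple 37.48 mg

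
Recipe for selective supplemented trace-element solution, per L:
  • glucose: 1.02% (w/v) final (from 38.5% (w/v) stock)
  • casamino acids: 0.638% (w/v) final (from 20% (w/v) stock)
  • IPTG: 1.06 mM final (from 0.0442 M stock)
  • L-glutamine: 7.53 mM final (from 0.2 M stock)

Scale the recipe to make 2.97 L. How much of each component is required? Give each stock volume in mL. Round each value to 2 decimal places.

Working volume: 2.97 L.
glucose: dilute stock: 1.02% ÷ 38.5% × 2970 mL = 78.69 mL
casamino acids: V = C2·V2/C1 = 0.638% ÷ 20% × 2970 mL = 94.74 mL
IPTG: C1V1 = C2V2 → 1.06 mM × 2970 mL ÷ 44.2 mM = 71.23 mL
L-glutamine: dilute stock: 7.53 mM × 2970 mL ÷ 200 mM = 111.82 mL

glucose 78.69 mL; casamino acids 94.74 mL; IPTG 71.23 mL; L-glutamine 111.82 mL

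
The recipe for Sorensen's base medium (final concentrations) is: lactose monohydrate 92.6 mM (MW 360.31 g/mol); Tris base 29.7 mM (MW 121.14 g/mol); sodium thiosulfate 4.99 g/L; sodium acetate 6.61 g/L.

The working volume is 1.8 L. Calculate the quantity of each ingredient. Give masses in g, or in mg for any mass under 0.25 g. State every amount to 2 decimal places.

lactose monohydrate 60.06 g; Tris base 6.48 g; sodium thiosulfate 8.98 g; sodium acetate 11.90 g

Scale factor relative to 1 L: 1.8.
lactose monohydrate: 92.6 mmol/L × 360.31 g/mol × 1.8 L ÷ 1000 = 60.06 g
Tris base: 29.7 mmol/L × 121.14 g/mol × 1.8 L ÷ 1000 = 6.48 g
sodium thiosulfate: 4.99 g/L × 1.8 L = 8.98 g
sodium acetate: 6.61 g/L × 1.8 L = 11.90 g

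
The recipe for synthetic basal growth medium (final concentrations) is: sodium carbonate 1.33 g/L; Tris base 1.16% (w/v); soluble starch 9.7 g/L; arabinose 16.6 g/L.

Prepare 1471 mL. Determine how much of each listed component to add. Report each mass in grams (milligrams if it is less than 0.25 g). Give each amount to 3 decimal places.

Working volume: 1471 mL = 1.471 L.
sodium carbonate: 1.33 g/L × 1.471 L = 1.956 g
Tris base: 1.16 g per 100 mL × 1471 mL ÷ 100 = 17.064 g
soluble starch: 9.7 g/L × 1.471 L = 14.269 g
arabinose: 16.6 g/L × 1.471 L = 24.419 g

sodium carbonate 1.956 g; Tris base 17.064 g; soluble starch 14.269 g; arabinose 24.419 g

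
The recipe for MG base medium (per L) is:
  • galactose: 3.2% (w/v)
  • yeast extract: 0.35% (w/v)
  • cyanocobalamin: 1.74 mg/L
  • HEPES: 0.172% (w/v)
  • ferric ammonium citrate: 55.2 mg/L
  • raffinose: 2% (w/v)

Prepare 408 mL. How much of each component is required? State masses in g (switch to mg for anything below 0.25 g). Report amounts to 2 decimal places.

galactose 13.06 g; yeast extract 1.43 g; cyanocobalamin 0.71 mg; HEPES 0.70 g; ferric ammonium citrate 22.52 mg; raffinose 8.16 g

Working volume: 408 mL = 0.408 L.
galactose: 3.2 g per 100 mL × 408 mL ÷ 100 = 13.06 g
yeast extract: 0.35% w/v = 3.5 g/L → 3.5 × 0.408 L = 1.43 g
cyanocobalamin: 1.74 mg/L × 0.408 L = 0.71 mg
HEPES: 0.172 g per 100 mL × 408 mL ÷ 100 = 0.70 g
ferric ammonium citrate: 55.2 mg/L × 0.408 L = 22.52 mg
raffinose: 2 g per 100 mL × 408 mL ÷ 100 = 8.16 g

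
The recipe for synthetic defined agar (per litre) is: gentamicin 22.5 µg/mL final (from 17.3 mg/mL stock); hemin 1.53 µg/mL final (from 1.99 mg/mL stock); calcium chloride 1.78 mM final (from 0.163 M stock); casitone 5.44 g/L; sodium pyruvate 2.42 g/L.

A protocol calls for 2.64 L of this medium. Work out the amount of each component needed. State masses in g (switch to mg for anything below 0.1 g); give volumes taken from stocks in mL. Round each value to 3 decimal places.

Working volume: 2.64 L.
gentamicin: dilute stock: 22.5 µg/mL × 2640 mL ÷ 17300 µg/mL = 3.434 mL
hemin: dilute stock: 1.53 µg/mL × 2640 mL ÷ 1990 µg/mL = 2.030 mL
calcium chloride: dilute stock: 1.78 mM × 2640 mL ÷ 163 mM = 28.829 mL
casitone: 5.44 g/L × 2.64 L = 14.362 g
sodium pyruvate: 2.42 g/L × 2.64 L = 6.389 g

gentamicin 3.434 mL; hemin 2.030 mL; calcium chloride 28.829 mL; casitone 14.362 g; sodium pyruvate 6.389 g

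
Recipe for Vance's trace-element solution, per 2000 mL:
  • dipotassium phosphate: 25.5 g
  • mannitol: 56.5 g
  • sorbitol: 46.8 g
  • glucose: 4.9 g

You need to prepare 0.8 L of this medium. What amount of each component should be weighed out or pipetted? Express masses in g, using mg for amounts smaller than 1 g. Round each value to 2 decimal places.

dipotassium phosphate 10.20 g; mannitol 22.60 g; sorbitol 18.72 g; glucose 1.96 g

Ratio of target to recipe volume: 800 / 2000 = 0.4.
dipotassium phosphate: 25.5 g × (800 mL / 2000 mL) = 10.20 g
mannitol: 56.5 g × (800 mL / 2000 mL) = 22.60 g
sorbitol: 46.8 g × (800 mL / 2000 mL) = 18.72 g
glucose: 4.9 g × (800 mL / 2000 mL) = 1.96 g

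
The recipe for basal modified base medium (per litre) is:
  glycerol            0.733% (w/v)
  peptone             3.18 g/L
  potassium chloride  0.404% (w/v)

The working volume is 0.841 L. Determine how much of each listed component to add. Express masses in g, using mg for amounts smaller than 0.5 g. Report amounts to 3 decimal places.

Working volume: 0.841 L.
glycerol: 0.733% w/v = 7.33 g/L → 7.33 × 0.841 L = 6.165 g
peptone: 3.18 g/L × 0.841 L = 2.674 g
potassium chloride: 0.404 g per 100 mL × 841 mL ÷ 100 = 3.398 g

glycerol 6.165 g; peptone 2.674 g; potassium chloride 3.398 g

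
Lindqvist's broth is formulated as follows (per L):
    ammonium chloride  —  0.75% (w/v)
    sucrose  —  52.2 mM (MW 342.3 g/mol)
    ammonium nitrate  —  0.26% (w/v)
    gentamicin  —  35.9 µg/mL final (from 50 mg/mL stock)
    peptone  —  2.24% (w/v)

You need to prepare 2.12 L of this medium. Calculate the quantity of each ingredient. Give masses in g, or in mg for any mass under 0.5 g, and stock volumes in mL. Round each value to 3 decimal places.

Working volume: 2.12 L.
ammonium chloride: 0.75% w/v = 7.5 g/L → 7.5 × 2.12 L = 15.900 g
sucrose: 52.2 mmol/L × 342.3 g/mol × 2.12 L ÷ 1000 = 37.880 g
ammonium nitrate: 0.26 g per 100 mL × 2120 mL ÷ 100 = 5.512 g
gentamicin: C1V1 = C2V2 → 35.9 µg/mL × 2120 mL ÷ 50000 µg/mL = 1.522 mL
peptone: 2.24% w/v = 22.4 g/L → 22.4 × 2.12 L = 47.488 g

ammonium chloride 15.900 g; sucrose 37.880 g; ammonium nitrate 5.512 g; gentamicin 1.522 mL; peptone 47.488 g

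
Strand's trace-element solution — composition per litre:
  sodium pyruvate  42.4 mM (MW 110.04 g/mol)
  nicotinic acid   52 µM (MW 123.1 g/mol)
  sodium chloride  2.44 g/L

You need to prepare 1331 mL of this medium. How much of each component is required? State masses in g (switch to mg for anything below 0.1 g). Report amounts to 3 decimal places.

Scale factor relative to 1 L: 1.331.
sodium pyruvate: 42.4 mmol/L × 110.04 g/mol × 1.331 L ÷ 1000 = 6.210 g
nicotinic acid: 52 µmol/L × 123.1 g/mol × 1.331 L ÷ 1000 = 8.520 mg
sodium chloride: 2.44 g/L × 1.331 L = 3.248 g

sodium pyruvate 6.210 g; nicotinic acid 8.520 mg; sodium chloride 3.248 g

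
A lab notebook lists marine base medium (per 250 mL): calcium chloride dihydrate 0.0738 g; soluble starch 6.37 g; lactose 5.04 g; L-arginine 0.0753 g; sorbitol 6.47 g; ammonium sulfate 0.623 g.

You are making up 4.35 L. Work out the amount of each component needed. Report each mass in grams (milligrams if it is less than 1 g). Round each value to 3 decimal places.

Scale factor = 4350 mL / 250 mL = 17.4.
calcium chloride dihydrate: 0.0738 g × (4350 mL / 250 mL) = 1.284 g
soluble starch: 6.37 g × (4350 mL / 250 mL) = 110.838 g
lactose: 5.04 g × (4350 mL / 250 mL) = 87.696 g
L-arginine: 0.0753 g × (4350 mL / 250 mL) = 1.310 g
sorbitol: 6.47 g × (4350 mL / 250 mL) = 112.578 g
ammonium sulfate: 0.623 g × (4350 mL / 250 mL) = 10.840 g

calcium chloride dihydrate 1.284 g; soluble starch 110.838 g; lactose 87.696 g; L-arginine 1.310 g; sorbitol 112.578 g; ammonium sulfate 10.840 g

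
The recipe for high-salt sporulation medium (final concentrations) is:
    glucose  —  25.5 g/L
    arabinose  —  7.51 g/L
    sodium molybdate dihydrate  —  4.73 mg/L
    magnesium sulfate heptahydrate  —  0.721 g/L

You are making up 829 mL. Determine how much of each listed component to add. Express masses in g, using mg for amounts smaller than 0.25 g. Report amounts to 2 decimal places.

glucose 21.14 g; arabinose 6.23 g; sodium molybdate dihydrate 3.92 mg; magnesium sulfate heptahydrate 0.60 g

Target volume = 829 mL = 0.829 L.
glucose: 25.5 g/L × 0.829 L = 21.14 g
arabinose: 7.51 g/L × 0.829 L = 6.23 g
sodium molybdate dihydrate: 4.73 mg/L × 0.829 L = 3.92 mg
magnesium sulfate heptahydrate: 0.721 g/L × 0.829 L = 0.60 g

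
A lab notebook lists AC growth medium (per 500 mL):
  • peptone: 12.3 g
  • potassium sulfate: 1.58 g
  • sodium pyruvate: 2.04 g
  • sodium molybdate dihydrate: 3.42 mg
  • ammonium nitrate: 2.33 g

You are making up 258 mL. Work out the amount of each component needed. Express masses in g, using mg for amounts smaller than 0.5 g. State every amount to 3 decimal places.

peptone 6.347 g; potassium sulfate 0.815 g; sodium pyruvate 1.053 g; sodium molybdate dihydrate 1.765 mg; ammonium nitrate 1.202 g

Scale factor = 258 mL / 500 mL = 0.516.
peptone: 12.3 g × (258 mL / 500 mL) = 6.347 g
potassium sulfate: 1.58 g × (258 mL / 500 mL) = 0.815 g
sodium pyruvate: 2.04 g × (258 mL / 500 mL) = 1.053 g
sodium molybdate dihydrate: 3.42 mg × (258 mL / 500 mL) = 1.765 mg
ammonium nitrate: 2.33 g × (258 mL / 500 mL) = 1.202 g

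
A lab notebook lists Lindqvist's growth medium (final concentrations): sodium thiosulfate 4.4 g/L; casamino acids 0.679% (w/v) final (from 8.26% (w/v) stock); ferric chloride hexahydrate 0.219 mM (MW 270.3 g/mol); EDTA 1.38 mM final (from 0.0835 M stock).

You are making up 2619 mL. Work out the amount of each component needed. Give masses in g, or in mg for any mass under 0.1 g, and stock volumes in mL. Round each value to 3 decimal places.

Working volume: 2619 mL = 2.619 L.
sodium thiosulfate: 4.4 g/L × 2.619 L = 11.524 g
casamino acids: V = C2·V2/C1 = 0.679% ÷ 8.26% × 2619 mL = 215.291 mL
ferric chloride hexahydrate: 0.219 mmol/L × 270.3 g/mol × 2.619 L ÷ 1000 = 0.155 g
EDTA: V = C2·V2/C1 = 1.38 mM × 2619 mL ÷ 83.5 mM = 43.284 mL

sodium thiosulfate 11.524 g; casamino acids 215.291 mL; ferric chloride hexahydrate 0.155 g; EDTA 43.284 mL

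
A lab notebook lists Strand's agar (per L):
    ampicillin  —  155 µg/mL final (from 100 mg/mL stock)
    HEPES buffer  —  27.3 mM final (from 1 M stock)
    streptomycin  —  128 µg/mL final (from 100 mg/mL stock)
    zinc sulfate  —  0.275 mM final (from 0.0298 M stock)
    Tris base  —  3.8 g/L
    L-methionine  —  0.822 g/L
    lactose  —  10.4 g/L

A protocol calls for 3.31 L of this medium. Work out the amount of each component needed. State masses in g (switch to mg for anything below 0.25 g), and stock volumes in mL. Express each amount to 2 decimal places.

Scale factor relative to 1 L: 3.31.
ampicillin: V = C2·V2/C1 = 155 µg/mL × 3310 mL ÷ 100000 µg/mL = 5.13 mL
HEPES buffer: V = C2·V2/C1 = 27.3 mM × 3310 mL ÷ 1000 mM = 90.36 mL
streptomycin: C1V1 = C2V2 → 128 µg/mL × 3310 mL ÷ 100000 µg/mL = 4.24 mL
zinc sulfate: V = C2·V2/C1 = 0.275 mM × 3310 mL ÷ 29.8 mM = 30.55 mL
Tris base: 3.8 g/L × 3.31 L = 12.58 g
L-methionine: 0.822 g/L × 3.31 L = 2.72 g
lactose: 10.4 g/L × 3.31 L = 34.42 g

ampicillin 5.13 mL; HEPES buffer 90.36 mL; streptomycin 4.24 mL; zinc sulfate 30.55 mL; Tris base 12.58 g; L-methionine 2.72 g; lactose 34.42 g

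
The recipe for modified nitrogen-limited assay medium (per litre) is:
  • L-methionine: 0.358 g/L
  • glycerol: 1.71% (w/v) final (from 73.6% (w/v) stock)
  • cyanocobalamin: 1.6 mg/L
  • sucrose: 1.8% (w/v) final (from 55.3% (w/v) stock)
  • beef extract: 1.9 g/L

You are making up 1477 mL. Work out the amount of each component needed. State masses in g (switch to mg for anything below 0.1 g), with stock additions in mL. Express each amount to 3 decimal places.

L-methionine 0.529 g; glycerol 34.316 mL; cyanocobalamin 2.363 mg; sucrose 48.076 mL; beef extract 2.806 g

Scale factor relative to 1 L: 1.477.
L-methionine: 0.358 g/L × 1.477 L = 0.529 g
glycerol: C1V1 = C2V2 → 1.71% ÷ 73.6% × 1477 mL = 34.316 mL
cyanocobalamin: 1.6 mg/L × 1.477 L = 2.363 mg
sucrose: dilute stock: 1.8% ÷ 55.3% × 1477 mL = 48.076 mL
beef extract: 1.9 g/L × 1.477 L = 2.806 g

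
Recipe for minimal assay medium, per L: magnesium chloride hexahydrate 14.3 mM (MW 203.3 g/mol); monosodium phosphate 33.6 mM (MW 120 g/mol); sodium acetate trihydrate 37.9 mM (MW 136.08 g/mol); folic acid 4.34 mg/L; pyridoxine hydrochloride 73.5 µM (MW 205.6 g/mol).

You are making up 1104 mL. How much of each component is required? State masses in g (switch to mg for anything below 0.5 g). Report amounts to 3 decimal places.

Target volume = 1104 mL = 1.104 L.
magnesium chloride hexahydrate: 14.3 mmol/L × 203.3 g/mol × 1.104 L ÷ 1000 = 3.210 g
monosodium phosphate: 33.6 mmol/L × 120 g/mol × 1.104 L ÷ 1000 = 4.451 g
sodium acetate trihydrate: 37.9 mmol/L × 136.08 g/mol × 1.104 L ÷ 1000 = 5.694 g
folic acid: 4.34 mg/L × 1.104 L = 4.791 mg
pyridoxine hydrochloride: 73.5 µmol/L × 205.6 g/mol × 1.104 L ÷ 1000 = 16.683 mg

magnesium chloride hexahydrate 3.210 g; monosodium phosphate 4.451 g; sodium acetate trihydrate 5.694 g; folic acid 4.791 mg; pyridoxine hydrochloride 16.683 mg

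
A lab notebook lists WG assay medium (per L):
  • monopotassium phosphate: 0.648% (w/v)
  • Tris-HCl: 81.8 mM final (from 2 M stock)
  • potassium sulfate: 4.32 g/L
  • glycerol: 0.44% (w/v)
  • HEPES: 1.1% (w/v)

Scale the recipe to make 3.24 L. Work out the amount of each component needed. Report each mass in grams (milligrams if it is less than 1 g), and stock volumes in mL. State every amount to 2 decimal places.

monopotassium phosphate 21.00 g; Tris-HCl 132.52 mL; potassium sulfate 14.00 g; glycerol 14.26 g; HEPES 35.64 g

Working volume: 3.24 L.
monopotassium phosphate: 0.648 g per 100 mL × 3240 mL ÷ 100 = 21.00 g
Tris-HCl: V = C2·V2/C1 = 81.8 mM × 3240 mL ÷ 2000 mM = 132.52 mL
potassium sulfate: 4.32 g/L × 3.24 L = 14.00 g
glycerol: 0.44% w/v = 4.4 g/L → 4.4 × 3.24 L = 14.26 g
HEPES: 1.1% w/v = 11 g/L → 11 × 3.24 L = 35.64 g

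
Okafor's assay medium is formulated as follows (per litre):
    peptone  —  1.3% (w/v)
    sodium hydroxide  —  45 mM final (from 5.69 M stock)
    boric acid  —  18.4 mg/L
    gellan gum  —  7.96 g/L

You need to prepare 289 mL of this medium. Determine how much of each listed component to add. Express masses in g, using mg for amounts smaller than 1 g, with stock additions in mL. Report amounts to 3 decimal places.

peptone 3.757 g; sodium hydroxide 2.286 mL; boric acid 5.318 mg; gellan gum 2.300 g

Scale factor relative to 1 L: 0.289.
peptone: 1.3 g per 100 mL × 289 mL ÷ 100 = 3.757 g
sodium hydroxide: dilute stock: 45 mM × 289 mL ÷ 5690 mM = 2.286 mL
boric acid: 18.4 mg/L × 0.289 L = 5.318 mg
gellan gum: 7.96 g/L × 0.289 L = 2.300 g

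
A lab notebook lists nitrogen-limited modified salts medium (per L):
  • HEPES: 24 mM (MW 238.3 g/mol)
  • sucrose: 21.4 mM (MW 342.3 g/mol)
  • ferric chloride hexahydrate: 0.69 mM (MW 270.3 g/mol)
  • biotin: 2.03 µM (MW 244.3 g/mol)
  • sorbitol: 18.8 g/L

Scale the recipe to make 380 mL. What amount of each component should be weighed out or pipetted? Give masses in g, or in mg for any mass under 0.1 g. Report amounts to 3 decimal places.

HEPES 2.173 g; sucrose 2.784 g; ferric chloride hexahydrate 70.873 mg; biotin 0.188 mg; sorbitol 7.144 g

Target volume = 380 mL = 0.38 L.
HEPES: 24 mmol/L × 238.3 g/mol × 0.38 L ÷ 1000 = 2.173 g
sucrose: 21.4 mmol/L × 342.3 g/mol × 0.38 L ÷ 1000 = 2.784 g
ferric chloride hexahydrate: 0.69 mmol/L × 270.3 mg/mmol × 0.38 L = 70.873 mg
biotin: 2.03 µmol/L × 244.3 g/mol × 0.38 L ÷ 1000 = 0.188 mg
sorbitol: 18.8 g/L × 0.38 L = 7.144 g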